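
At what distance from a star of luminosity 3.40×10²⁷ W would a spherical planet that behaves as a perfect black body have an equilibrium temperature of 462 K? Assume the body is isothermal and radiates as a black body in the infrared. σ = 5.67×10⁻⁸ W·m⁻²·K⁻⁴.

d ≈ 1.62×10¹¹ m

For an isothermal black-emitting sphere, (1−a)S·πr² = σ·4πr²·T⁴ ⇒ S = 4σT⁴/(1−a).
S = 4·5.67×10⁻⁸·(462)⁴/1.00 = 10330 W/m².
Flux falls as S = L/(4πd²), so d = √(L/(4πS)) = √(3.40×10²⁷/(4π·10330)).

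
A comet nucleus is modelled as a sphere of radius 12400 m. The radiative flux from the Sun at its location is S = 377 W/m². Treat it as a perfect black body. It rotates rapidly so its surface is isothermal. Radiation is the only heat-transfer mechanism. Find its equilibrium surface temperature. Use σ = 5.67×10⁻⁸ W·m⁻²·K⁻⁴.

T ≈ 202 K

At equilibrium, absorbed power = emitted power.
Absorbing cross-section = πr² = 4.831×10⁸ m²; emitting surface = 4πr² = 1.932×10⁹ m² (ratio 4).
S·A_cross = εσ·A_surf·T⁴  ⇒  T⁴ = S/(4σ).
T⁴ = 1.00·377/(4·5.67×10⁻⁸) = 1.662×10⁹ K⁴.
T = (1.662×10⁹)^(1/4).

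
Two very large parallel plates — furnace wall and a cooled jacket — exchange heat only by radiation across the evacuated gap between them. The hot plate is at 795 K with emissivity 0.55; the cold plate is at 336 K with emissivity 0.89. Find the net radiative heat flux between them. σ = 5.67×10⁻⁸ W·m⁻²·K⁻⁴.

For two infinite grey parallel plates, q = σ(T₁⁴ − T₂⁴)/(1/ε₁ + 1/ε₂ − 1).
T₁⁴ − T₂⁴ = 3.995×10¹¹ − 1.275×10¹⁰ = 3.867×10¹¹ K⁴.
1/ε₁ + 1/ε₂ − 1 = 1.818 + 1.124 − 1 = 1.942.
q = 5.67×10⁻⁸ × 3.867×10¹¹ / 1.942.

q ≈ 11300 W/m²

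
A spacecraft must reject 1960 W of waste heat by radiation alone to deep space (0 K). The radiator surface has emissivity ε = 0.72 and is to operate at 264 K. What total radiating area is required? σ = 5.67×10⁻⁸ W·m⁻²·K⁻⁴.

P = εσA T⁴ ⇒ A = P/(εσT⁴).
T⁴ = 4.858×10⁹ K⁴.
A = 1960/(0.72 × 5.67×10⁻⁸ × 4.858×10⁹).

A ≈ 9.88 m²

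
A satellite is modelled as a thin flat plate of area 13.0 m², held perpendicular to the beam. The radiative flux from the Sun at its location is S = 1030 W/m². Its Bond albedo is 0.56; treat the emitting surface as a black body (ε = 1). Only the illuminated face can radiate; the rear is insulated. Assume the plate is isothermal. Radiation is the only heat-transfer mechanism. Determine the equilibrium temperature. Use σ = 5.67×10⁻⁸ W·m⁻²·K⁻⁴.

T ≈ 299 K

At equilibrium, absorbed power = emitted power.
Absorbing cross-section = A = 13.00 m²; emitting surface = A = 13.00 m² (ratio 1).
(1−a)S·A_cross = εσ·A_surf·T⁴  ⇒  T⁴ = (1−a)S/(1σ).
T⁴ = 0.440·1030/(1·5.67×10⁻⁸) = 7.993×10⁹ K⁴.
T = (7.993×10⁹)^(1/4).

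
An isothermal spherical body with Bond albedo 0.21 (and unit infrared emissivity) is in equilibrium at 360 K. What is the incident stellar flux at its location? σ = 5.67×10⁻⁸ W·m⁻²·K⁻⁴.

S ≈ 4820 W/m²

(1−a)S·πr² = σ·4πr²·T⁴ ⇒ S = 4σT⁴/(1−a).
S = 4·5.67×10⁻⁸·1.680×10¹⁰/0.790.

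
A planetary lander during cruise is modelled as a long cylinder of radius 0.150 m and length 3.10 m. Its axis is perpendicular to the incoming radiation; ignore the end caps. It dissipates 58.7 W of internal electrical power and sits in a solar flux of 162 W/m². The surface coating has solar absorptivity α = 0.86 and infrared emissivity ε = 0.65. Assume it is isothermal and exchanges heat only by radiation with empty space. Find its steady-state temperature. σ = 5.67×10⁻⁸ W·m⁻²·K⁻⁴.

At steady state, absorbed solar power + internal power = radiated power.
Absorbed: α·S·A_cross = 0.86·162·0.9300 = 129.6 W (cross-section 2rL).
Total input = 129.6 + 58.7 = 188.3 W.
Radiated: εσ·A_surf·T⁴ with A_surf = 2πrL = 2.922 m².
T⁴ = 188.3/(0.65·5.67×10⁻⁸·2.922) = 1.748×10⁹ K⁴.

T ≈ 204 K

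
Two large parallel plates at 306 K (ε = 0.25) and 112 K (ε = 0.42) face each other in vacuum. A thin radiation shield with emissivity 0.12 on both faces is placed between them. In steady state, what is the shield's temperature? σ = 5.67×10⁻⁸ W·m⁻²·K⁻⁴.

In steady state the net flux on the hot side equals that on the cold side.
σ(T₁⁴−T_s⁴)/D₁ = σ(T_s⁴−T₂⁴)/D₂, with D₁ = 1/ε₁+1/ε_s−1 = 11.33, D₂ = 1/ε_s+1/ε₂−1 = 9.714.
Solve for T_s⁴: T_s⁴ = (D₂·T₁⁴ + D₁·T₂⁴)/(D₁+D₂) = 4.131×10⁹ K⁴.

T_s ≈ 254 K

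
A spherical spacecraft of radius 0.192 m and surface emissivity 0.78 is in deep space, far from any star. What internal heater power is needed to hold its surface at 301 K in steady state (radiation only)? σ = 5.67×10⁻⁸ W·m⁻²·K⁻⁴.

P ≈ 168 W

P = εσ·4πr²·T⁴.
4πr² = 0.4632 m²; T⁴ = 8.209×10⁹ K⁴.
P = 0.78·5.67×10⁻⁸·0.4632·8.209×10⁹.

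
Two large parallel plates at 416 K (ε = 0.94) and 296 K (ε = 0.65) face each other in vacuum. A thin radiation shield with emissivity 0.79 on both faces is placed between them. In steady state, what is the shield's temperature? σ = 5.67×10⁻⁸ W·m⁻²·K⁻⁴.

T_s ≈ 378 K

In steady state the net flux on the hot side equals that on the cold side.
σ(T₁⁴−T_s⁴)/D₁ = σ(T_s⁴−T₂⁴)/D₂, with D₁ = 1/ε₁+1/ε_s−1 = 1.330, D₂ = 1/ε_s+1/ε₂−1 = 1.804.
Solve for T_s⁴: T_s⁴ = (D₂·T₁⁴ + D₁·T₂⁴)/(D₁+D₂) = 2.050×10¹⁰ K⁴.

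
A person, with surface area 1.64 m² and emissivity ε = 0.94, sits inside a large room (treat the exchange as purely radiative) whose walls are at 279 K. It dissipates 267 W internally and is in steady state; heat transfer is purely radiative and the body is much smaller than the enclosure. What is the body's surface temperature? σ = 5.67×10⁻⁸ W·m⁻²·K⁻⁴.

For a small grey body in a large enclosure, net radiated power = εσA(T⁴ − T_w⁴).
Steady state: P = εσA(T⁴ − T_w⁴) with A = 1.64 m².
T⁴ = P/(εσA) + T_w⁴ = 267/(0.94·5.67×10⁻⁸·1.640) + (279)⁴
    = 3.055×10⁹ + 6.059×10⁹ = 9.114×10⁹ K⁴.

T ≈ 309 K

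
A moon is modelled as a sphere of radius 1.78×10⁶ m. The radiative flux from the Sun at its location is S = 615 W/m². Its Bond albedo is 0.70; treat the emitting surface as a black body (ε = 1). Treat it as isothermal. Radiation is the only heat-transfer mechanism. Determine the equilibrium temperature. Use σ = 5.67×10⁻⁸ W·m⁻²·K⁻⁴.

T ≈ 169 K

At equilibrium, absorbed power = emitted power.
Absorbing cross-section = πr² = 9.954×10¹² m²; emitting surface = 4πr² = 3.982×10¹³ m² (ratio 4).
(1−a)S·A_cross = εσ·A_surf·T⁴  ⇒  T⁴ = (1−a)S/(4σ).
T⁴ = 0.300·615/(4·5.67×10⁻⁸) = 8.135×10⁸ K⁴.
T = (8.135×10⁸)^(1/4).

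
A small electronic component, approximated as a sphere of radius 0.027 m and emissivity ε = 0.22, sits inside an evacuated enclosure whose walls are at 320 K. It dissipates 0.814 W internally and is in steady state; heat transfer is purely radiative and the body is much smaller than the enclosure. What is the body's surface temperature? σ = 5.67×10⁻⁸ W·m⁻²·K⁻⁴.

T ≈ 364 K

For a small grey body in a large enclosure, net radiated power = εσA(T⁴ − T_w⁴).
Steady state: P = εσA(T⁴ − T_w⁴) with A = 4πr² = 0.009161 m².
T⁴ = P/(εσA) + T_w⁴ = 0.814/(0.22·5.67×10⁻⁸·0.009161) + (320)⁴
    = 7.123×10⁹ + 1.049×10¹⁰ = 1.761×10¹⁰ K⁴.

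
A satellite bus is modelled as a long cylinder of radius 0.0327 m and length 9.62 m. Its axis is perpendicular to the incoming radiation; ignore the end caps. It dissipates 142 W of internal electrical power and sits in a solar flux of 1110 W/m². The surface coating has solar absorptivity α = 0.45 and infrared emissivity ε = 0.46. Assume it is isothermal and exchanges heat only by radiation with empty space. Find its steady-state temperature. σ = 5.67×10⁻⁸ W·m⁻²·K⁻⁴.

At steady state, absorbed solar power + internal power = radiated power.
Absorbed: α·S·A_cross = 0.45·1110·0.6291 = 314.3 W (cross-section 2rL).
Total input = 314.3 + 142 = 456.3 W.
Radiated: εσ·A_surf·T⁴ with A_surf = 2πrL = 1.977 m².
T⁴ = 456.3/(0.46·5.67×10⁻⁸·1.977) = 8.851×10⁹ K⁴.

T ≈ 307 K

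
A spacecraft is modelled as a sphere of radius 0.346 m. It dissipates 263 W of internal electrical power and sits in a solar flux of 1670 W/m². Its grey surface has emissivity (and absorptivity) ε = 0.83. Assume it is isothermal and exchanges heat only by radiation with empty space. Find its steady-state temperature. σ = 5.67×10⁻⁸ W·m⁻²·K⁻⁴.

At steady state, absorbed solar power + internal power = radiated power.
Absorbed: α·S·A_cross = 0.83·1670·0.3761 = 521.3 W (cross-section πr²).
Total input = 521.3 + 263 = 784.3 W.
Radiated: εσ·A_surf·T⁴ with A_surf = 4πr² = 1.504 m².
T⁴ = 784.3/(0.83·5.67×10⁻⁸·1.504) = 1.108×10¹⁰ K⁴.

T ≈ 324 K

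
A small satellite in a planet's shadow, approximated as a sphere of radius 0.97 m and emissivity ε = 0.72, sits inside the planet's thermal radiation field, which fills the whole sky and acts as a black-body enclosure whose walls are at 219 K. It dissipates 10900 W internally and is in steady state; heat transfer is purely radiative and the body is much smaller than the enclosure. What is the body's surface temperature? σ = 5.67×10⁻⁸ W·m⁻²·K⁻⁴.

For a small grey body in a large enclosure, net radiated power = εσA(T⁴ − T_w⁴).
Steady state: P = εσA(T⁴ − T_w⁴) with A = 4πr² = 11.82 m².
T⁴ = P/(εσA) + T_w⁴ = 10900/(0.72·5.67×10⁻⁸·11.82) + (219)⁴
    = 2.258×10¹⁰ + 2.300×10⁹ = 2.488×10¹⁰ K⁴.

T ≈ 397 K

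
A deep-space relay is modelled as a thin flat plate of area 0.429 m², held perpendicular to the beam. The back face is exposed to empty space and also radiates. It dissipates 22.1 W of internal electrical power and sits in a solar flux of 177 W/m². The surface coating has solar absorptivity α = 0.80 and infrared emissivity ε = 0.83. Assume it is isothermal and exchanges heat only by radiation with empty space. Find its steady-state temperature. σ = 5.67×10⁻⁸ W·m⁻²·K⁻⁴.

At steady state, absorbed solar power + internal power = radiated power.
Absorbed: α·S·A_cross = 0.80·177·0.4290 = 60.75 W (cross-section A).
Total input = 60.75 + 22.1 = 82.85 W.
Radiated: εσ·A_surf·T⁴ with A_surf = 2A = 0.8580 m².
T⁴ = 82.85/(0.83·5.67×10⁻⁸·0.8580) = 2.052×10⁹ K⁴.

T ≈ 213 K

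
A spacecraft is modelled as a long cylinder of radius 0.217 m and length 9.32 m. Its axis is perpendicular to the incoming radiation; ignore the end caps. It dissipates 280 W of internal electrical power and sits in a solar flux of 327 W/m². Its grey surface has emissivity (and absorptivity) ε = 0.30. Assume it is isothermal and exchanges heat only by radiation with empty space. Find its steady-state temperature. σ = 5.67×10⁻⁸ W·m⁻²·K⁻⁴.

T ≈ 237 K

At steady state, absorbed solar power + internal power = radiated power.
Absorbed: α·S·A_cross = 0.30·327·4.045 = 396.8 W (cross-section 2rL).
Total input = 396.8 + 280 = 676.8 W.
Radiated: εσ·A_surf·T⁴ with A_surf = 2πrL = 12.71 m².
T⁴ = 676.8/(0.30·5.67×10⁻⁸·12.71) = 3.131×10⁹ K⁴.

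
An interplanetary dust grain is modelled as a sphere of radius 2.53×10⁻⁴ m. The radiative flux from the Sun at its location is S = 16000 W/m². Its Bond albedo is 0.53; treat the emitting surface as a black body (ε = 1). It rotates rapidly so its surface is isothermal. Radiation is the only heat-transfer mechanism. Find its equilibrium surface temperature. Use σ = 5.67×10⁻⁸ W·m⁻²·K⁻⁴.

At equilibrium, absorbed power = emitted power.
Absorbing cross-section = πr² = 2.011×10⁻⁷ m²; emitting surface = 4πr² = 8.044×10⁻⁷ m² (ratio 4).
(1−a)S·A_cross = εσ·A_surf·T⁴  ⇒  T⁴ = (1−a)S/(4σ).
T⁴ = 0.470·16000/(4·5.67×10⁻⁸) = 3.316×10¹⁰ K⁴.
T = (3.316×10¹⁰)^(1/4).

T ≈ 427 K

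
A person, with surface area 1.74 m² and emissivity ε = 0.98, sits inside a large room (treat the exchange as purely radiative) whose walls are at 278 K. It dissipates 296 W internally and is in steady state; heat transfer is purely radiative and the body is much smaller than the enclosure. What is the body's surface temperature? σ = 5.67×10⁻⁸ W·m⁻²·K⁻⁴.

T ≈ 308 K

For a small grey body in a large enclosure, net radiated power = εσA(T⁴ − T_w⁴).
Steady state: P = εσA(T⁴ − T_w⁴) with A = 1.74 m².
T⁴ = P/(εσA) + T_w⁴ = 296/(0.98·5.67×10⁻⁸·1.740) + (278)⁴
    = 3.061×10⁹ + 5.973×10⁹ = 9.034×10⁹ K⁴.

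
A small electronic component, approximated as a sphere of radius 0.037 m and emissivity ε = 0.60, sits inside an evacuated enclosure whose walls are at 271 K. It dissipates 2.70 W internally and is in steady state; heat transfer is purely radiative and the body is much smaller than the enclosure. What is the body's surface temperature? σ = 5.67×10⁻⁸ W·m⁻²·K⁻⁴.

T ≈ 316 K

For a small grey body in a large enclosure, net radiated power = εσA(T⁴ − T_w⁴).
Steady state: P = εσA(T⁴ − T_w⁴) with A = 4πr² = 0.01720 m².
T⁴ = P/(εσA) + T_w⁴ = 2.70/(0.60·5.67×10⁻⁸·0.01720) + (271)⁴
    = 4.613×10⁹ + 5.394×10⁹ = 1.001×10¹⁰ K⁴.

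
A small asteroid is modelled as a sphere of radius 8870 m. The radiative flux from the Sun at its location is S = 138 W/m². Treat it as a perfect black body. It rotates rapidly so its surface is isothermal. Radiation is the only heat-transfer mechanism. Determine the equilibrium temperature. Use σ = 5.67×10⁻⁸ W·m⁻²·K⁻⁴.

T ≈ 157 K

At equilibrium, absorbed power = emitted power.
Absorbing cross-section = πr² = 2.472×10⁸ m²; emitting surface = 4πr² = 9.887×10⁸ m² (ratio 4).
S·A_cross = εσ·A_surf·T⁴  ⇒  T⁴ = S/(4σ).
T⁴ = 1.00·138/(4·5.67×10⁻⁸) = 6.085×10⁸ K⁴.
T = (6.085×10⁸)^(1/4).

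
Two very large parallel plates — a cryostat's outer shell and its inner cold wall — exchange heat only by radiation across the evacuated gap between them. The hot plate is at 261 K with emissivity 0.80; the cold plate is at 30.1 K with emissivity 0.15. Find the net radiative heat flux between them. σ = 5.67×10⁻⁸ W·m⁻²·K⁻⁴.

q ≈ 38.0 W/m²

For two infinite grey parallel plates, q = σ(T₁⁴ − T₂⁴)/(1/ε₁ + 1/ε₂ − 1).
T₁⁴ − T₂⁴ = 4.640×10⁹ − 8.209×10⁵ = 4.640×10⁹ K⁴.
1/ε₁ + 1/ε₂ − 1 = 1.250 + 6.667 − 1 = 6.917.
q = 5.67×10⁻⁸ × 4.640×10⁹ / 6.917.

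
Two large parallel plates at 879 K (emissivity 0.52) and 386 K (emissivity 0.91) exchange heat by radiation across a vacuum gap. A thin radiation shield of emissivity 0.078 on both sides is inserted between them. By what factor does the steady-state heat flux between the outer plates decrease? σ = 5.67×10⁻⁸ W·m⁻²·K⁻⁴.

factor ≈ 13.2

Without shield: q₀ = σΔ(T⁴)/(1/ε₁+1/ε₂−1) with denominator 2.022.
With shield the two gaps are in series; the resistances add: (1/ε₁+1/ε_s−1)+(1/ε_s+1/ε₂−1) = 13.74+12.92 = 26.66.
Heat-flux ratio q₀/q = 26.66/2.022.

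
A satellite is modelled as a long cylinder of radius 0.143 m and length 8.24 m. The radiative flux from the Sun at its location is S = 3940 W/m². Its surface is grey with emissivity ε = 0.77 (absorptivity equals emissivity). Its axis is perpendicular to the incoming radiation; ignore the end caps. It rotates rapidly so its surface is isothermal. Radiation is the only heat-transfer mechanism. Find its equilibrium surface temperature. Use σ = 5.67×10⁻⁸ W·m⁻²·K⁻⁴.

T ≈ 386 K

At equilibrium, absorbed power = emitted power.
Absorbing cross-section = 2rL = 2.357 m²; emitting surface = 2πrL = 7.404 m² (ratio π).
εS·A_cross = εσ·A_surf·T⁴  ⇒  T⁴ = S/(πσ)   (ε cancels).
T⁴ = 3940/(π·5.67×10⁻⁸) = 2.212×10¹⁰ K⁴.
T = (2.212×10¹⁰)^(1/4).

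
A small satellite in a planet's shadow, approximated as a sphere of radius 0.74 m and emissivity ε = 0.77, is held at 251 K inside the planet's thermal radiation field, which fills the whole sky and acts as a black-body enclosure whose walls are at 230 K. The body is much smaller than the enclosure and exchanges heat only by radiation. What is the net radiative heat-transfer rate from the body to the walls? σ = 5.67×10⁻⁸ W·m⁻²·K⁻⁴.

For a small grey body in a large enclosure: P_net = εσA(T_body⁴ − T_wall⁴).
A = 4πr² = 6.881 m²; T_body⁴ − T_wall⁴ = 3.969×10⁹ − 2.798×10⁹ = 1.171×10⁹ K⁴.
|P_net| = 0.77·5.67×10⁻⁸·6.881·1.171×10⁹.

P_net ≈ 352 W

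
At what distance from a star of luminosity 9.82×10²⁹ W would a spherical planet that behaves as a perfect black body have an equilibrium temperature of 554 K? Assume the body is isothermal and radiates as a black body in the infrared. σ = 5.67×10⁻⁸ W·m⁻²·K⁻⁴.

For an isothermal black-emitting sphere, (1−a)S·πr² = σ·4πr²·T⁴ ⇒ S = 4σT⁴/(1−a).
S = 4·5.67×10⁻⁸·(554)⁴/1.00 = 21360 W/m².
Flux falls as S = L/(4πd²), so d = √(L/(4πS)) = √(9.82×10²⁹/(4π·21360)).

d ≈ 1.91×10¹² m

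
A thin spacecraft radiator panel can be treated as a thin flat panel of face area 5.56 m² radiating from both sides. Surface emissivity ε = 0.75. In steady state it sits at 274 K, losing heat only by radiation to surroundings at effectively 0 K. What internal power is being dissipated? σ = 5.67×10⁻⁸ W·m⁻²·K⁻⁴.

Steady state: P = εσA T⁴.
A = 2·5.56 = 11.12 m²; T⁴ = (274)⁴ = 5.636×10⁹ K⁴.
P = 0.75 × 5.67×10⁻⁸ × 11.12 × 5.636×10⁹.

P ≈ 2670 W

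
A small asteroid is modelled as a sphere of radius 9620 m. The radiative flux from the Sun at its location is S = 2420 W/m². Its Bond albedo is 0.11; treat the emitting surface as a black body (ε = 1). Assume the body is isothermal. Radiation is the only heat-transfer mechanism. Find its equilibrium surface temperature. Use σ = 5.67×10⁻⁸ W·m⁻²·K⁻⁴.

T ≈ 312 K

At equilibrium, absorbed power = emitted power.
Absorbing cross-section = πr² = 2.907×10⁸ m²; emitting surface = 4πr² = 1.163×10⁹ m² (ratio 4).
(1−a)S·A_cross = εσ·A_surf·T⁴  ⇒  T⁴ = (1−a)S/(4σ).
T⁴ = 0.890·2420/(4·5.67×10⁻⁸) = 9.496×10⁹ K⁴.
T = (9.496×10⁹)^(1/4).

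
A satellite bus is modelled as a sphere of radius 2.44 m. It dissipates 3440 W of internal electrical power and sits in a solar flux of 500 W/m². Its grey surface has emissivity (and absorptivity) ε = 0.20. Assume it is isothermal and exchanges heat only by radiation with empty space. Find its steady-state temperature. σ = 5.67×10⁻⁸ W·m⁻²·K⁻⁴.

At steady state, absorbed solar power + internal power = radiated power.
Absorbed: α·S·A_cross = 0.20·500·18.70 = 1870 W (cross-section πr²).
Total input = 1870 + 3440 = 5310 W.
Radiated: εσ·A_surf·T⁴ with A_surf = 4πr² = 74.82 m².
T⁴ = 5310/(0.20·5.67×10⁻⁸·74.82) = 6.259×10⁹ K⁴.

T ≈ 281 K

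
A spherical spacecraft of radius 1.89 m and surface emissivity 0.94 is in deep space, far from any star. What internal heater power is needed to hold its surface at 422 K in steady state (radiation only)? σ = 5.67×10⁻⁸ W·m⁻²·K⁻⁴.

P ≈ 75900 W

P = εσ·4πr²·T⁴.
4πr² = 44.89 m²; T⁴ = 3.171×10¹⁰ K⁴.
P = 0.94·5.67×10⁻⁸·44.89·3.171×10¹⁰.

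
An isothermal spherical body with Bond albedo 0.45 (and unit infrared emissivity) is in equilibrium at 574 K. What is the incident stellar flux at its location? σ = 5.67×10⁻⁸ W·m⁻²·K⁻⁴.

S ≈ 44800 W/m²

(1−a)S·πr² = σ·4πr²·T⁴ ⇒ S = 4σT⁴/(1−a).
S = 4·5.67×10⁻⁸·1.086×10¹¹/0.550.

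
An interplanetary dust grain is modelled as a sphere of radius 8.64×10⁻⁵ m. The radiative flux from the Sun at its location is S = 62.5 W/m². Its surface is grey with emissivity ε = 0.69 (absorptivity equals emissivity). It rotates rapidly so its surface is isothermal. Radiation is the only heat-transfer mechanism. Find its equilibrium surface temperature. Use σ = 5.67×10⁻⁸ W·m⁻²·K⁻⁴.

At equilibrium, absorbed power = emitted power.
Absorbing cross-section = πr² = 2.345×10⁻⁸ m²; emitting surface = 4πr² = 9.381×10⁻⁸ m² (ratio 4).
εS·A_cross = εσ·A_surf·T⁴  ⇒  T⁴ = S/(4σ)   (ε cancels).
T⁴ = 62.5/(4·5.67×10⁻⁸) = 2.756×10⁸ K⁴.
T = (2.756×10⁸)^(1/4).

T ≈ 129 K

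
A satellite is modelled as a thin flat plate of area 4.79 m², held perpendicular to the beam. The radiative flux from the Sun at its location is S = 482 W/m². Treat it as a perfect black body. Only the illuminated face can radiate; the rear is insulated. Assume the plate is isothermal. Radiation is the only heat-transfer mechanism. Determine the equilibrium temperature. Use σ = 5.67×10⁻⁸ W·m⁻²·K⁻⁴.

At equilibrium, absorbed power = emitted power.
Absorbing cross-section = A = 4.790 m²; emitting surface = A = 4.790 m² (ratio 1).
S·A_cross = εσ·A_surf·T⁴  ⇒  T⁴ = S/(1σ).
T⁴ = 1.00·482/(1·5.67×10⁻⁸) = 8.501×10⁹ K⁴.
T = (8.501×10⁹)^(1/4).

T ≈ 304 K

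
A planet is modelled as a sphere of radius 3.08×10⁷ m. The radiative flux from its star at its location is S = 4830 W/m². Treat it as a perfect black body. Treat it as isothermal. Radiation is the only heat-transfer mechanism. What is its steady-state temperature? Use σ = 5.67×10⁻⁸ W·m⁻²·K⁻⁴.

T ≈ 382 K

At equilibrium, absorbed power = emitted power.
Absorbing cross-section = πr² = 2.980×10¹⁵ m²; emitting surface = 4πr² = 1.192×10¹⁶ m² (ratio 4).
S·A_cross = εσ·A_surf·T⁴  ⇒  T⁴ = S/(4σ).
T⁴ = 1.00·4830/(4·5.67×10⁻⁸) = 2.130×10¹⁰ K⁴.
T = (2.130×10¹⁰)^(1/4).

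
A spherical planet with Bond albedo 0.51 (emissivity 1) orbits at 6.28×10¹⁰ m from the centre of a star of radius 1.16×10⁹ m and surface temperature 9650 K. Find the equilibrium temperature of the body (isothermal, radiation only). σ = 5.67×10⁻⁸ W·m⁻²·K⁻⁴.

T ≈ 776 K

The star's surface emits σT_*⁴; at distance d the flux is S = σT_*⁴(R_*/d)².
S = 5.67×10⁻⁸·(9650)⁴·(1.16×10⁹/6.28×10¹⁰)² = 1.678×10⁵ W/m².
For an isothermal sphere T⁴ = (1−a)S/(4σ) = 3.624×10¹¹ K⁴.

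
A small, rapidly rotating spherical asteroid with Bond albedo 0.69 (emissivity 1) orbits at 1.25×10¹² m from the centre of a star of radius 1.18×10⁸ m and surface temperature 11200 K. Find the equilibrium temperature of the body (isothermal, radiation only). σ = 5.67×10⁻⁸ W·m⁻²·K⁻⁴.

T ≈ 57.4 K

The star's surface emits σT_*⁴; at distance d the flux is S = σT_*⁴(R_*/d)².
S = 5.67×10⁻⁸·(11200)⁴·(1.18×10⁸/1.25×10¹²)² = 7.951 W/m².
For an isothermal sphere T⁴ = (1−a)S/(4σ) = 1.087×10⁷ K⁴.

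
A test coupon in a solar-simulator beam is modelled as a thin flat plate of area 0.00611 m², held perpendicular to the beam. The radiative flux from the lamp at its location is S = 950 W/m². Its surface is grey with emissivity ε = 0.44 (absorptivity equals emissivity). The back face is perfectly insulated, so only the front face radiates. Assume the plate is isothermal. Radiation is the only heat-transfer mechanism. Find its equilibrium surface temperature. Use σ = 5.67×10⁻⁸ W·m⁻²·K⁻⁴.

T ≈ 360 K

At equilibrium, absorbed power = emitted power.
Absorbing cross-section = A = 0.006110 m²; emitting surface = A = 0.006110 m² (ratio 1).
εS·A_cross = εσ·A_surf·T⁴  ⇒  T⁴ = S/(1σ)   (ε cancels).
T⁴ = 950/(1·5.67×10⁻⁸) = 1.675×10¹⁰ K⁴.
T = (1.675×10¹⁰)^(1/4).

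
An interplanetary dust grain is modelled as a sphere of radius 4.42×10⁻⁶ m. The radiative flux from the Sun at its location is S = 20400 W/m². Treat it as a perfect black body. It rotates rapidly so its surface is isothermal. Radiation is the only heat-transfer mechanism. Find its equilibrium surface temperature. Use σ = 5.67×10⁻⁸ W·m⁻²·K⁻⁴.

T ≈ 548 K

At equilibrium, absorbed power = emitted power.
Absorbing cross-section = πr² = 6.138×10⁻¹¹ m²; emitting surface = 4πr² = 2.455×10⁻¹⁰ m² (ratio 4).
S·A_cross = εσ·A_surf·T⁴  ⇒  T⁴ = S/(4σ).
T⁴ = 1.00·20400/(4·5.67×10⁻⁸) = 8.995×10¹⁰ K⁴.
T = (8.995×10¹⁰)^(1/4).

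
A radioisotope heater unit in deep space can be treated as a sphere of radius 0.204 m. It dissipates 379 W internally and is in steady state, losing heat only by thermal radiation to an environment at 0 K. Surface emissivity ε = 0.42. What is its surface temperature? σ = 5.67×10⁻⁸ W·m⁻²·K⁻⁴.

T ≈ 418 K

Steady state: internal power = radiated power, P = εσA T⁴.
Radiating area A = 4πr² = 0.5230 m².
T⁴ = P/(εσA) = 379/(0.42·5.67×10⁻⁸·0.5230) = 3.043×10¹⁰ K⁴.
T = (3.043×10¹⁰)^(1/4).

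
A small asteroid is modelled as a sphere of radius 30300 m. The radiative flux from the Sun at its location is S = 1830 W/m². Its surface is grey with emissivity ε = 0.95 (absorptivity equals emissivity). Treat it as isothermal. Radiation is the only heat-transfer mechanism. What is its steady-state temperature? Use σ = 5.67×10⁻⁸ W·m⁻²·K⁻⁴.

At equilibrium, absorbed power = emitted power.
Absorbing cross-section = πr² = 2.884×10⁹ m²; emitting surface = 4πr² = 1.154×10¹⁰ m² (ratio 4).
εS·A_cross = εσ·A_surf·T⁴  ⇒  T⁴ = S/(4σ)   (ε cancels).
T⁴ = 1830/(4·5.67×10⁻⁸) = 8.069×10⁹ K⁴.
T = (8.069×10⁹)^(1/4).

T ≈ 300 K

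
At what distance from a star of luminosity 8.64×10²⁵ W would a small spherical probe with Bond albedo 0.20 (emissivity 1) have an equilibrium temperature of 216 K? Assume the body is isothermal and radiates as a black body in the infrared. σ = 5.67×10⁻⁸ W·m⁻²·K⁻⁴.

d ≈ 1.06×10¹¹ m

For an isothermal black-emitting sphere, (1−a)S·πr² = σ·4πr²·T⁴ ⇒ S = 4σT⁴/(1−a).
S = 4·5.67×10⁻⁸·(216)⁴/0.800 = 617.1 W/m².
Flux falls as S = L/(4πd²), so d = √(L/(4πS)) = √(8.64×10²⁵/(4π·617.1)).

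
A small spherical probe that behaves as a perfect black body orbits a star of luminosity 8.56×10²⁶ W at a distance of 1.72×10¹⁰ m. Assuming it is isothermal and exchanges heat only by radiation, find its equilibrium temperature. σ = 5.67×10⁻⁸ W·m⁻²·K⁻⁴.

First find the stellar flux at distance d: S = L/(4πd²) = 8.56×10²⁶/(4π·(1.72×10¹⁰)²) = 2.303×10⁵ W/m².
For an isothermal sphere, absorbed (1−a)S·πr² = emitted σ·4πr²·T⁴, so T⁴ = (1−a)S/(4σ).
T⁴ = 1.00·2.303×10⁵/(4·5.67×10⁻⁸) = 1.015×10¹² K⁴.

T ≈ 1000 K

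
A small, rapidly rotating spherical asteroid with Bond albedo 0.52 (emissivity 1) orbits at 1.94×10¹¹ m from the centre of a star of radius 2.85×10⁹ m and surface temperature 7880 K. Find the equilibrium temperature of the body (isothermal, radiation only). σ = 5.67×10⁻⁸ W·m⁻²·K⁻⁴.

T ≈ 562 K

The star's surface emits σT_*⁴; at distance d the flux is S = σT_*⁴(R_*/d)².
S = 5.67×10⁻⁸·(7880)⁴·(2.85×10⁹/1.94×10¹¹)² = 47180 W/m².
For an isothermal sphere T⁴ = (1−a)S/(4σ) = 9.986×10¹⁰ K⁴.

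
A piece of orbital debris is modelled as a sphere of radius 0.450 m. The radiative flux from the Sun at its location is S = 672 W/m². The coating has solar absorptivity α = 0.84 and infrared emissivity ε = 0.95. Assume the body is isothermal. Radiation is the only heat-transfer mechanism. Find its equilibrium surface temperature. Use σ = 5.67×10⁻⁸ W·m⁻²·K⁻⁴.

At equilibrium, absorbed power = emitted power.
Absorbing cross-section = πr² = 0.6362 m²; emitting surface = 4πr² = 2.545 m² (ratio 4).
αS·A_cross = εσ·A_surf·T⁴  ⇒  T⁴ = αS/(ε·4σ).
T⁴ = 0.840·672/(0.95·4·5.67×10⁻⁸) = 2.620×10⁹ K⁴.
T = (2.620×10⁹)^(1/4).

T ≈ 226 K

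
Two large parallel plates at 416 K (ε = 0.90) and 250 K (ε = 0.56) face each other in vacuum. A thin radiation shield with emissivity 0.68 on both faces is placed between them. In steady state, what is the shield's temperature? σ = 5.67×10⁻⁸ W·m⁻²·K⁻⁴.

In steady state the net flux on the hot side equals that on the cold side.
σ(T₁⁴−T_s⁴)/D₁ = σ(T_s⁴−T₂⁴)/D₂, with D₁ = 1/ε₁+1/ε_s−1 = 1.582, D₂ = 1/ε_s+1/ε₂−1 = 2.256.
Solve for T_s⁴: T_s⁴ = (D₂·T₁⁴ + D₁·T₂⁴)/(D₁+D₂) = 1.922×10¹⁰ K⁴.

T_s ≈ 372 K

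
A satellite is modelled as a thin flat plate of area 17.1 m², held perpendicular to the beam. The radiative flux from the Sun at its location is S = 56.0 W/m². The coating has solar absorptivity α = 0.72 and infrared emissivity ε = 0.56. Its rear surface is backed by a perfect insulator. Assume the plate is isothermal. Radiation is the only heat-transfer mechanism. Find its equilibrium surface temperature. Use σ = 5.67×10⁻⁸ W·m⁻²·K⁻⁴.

T ≈ 189 K

At equilibrium, absorbed power = emitted power.
Absorbing cross-section = A = 17.10 m²; emitting surface = A = 17.10 m² (ratio 1).
αS·A_cross = εσ·A_surf·T⁴  ⇒  T⁴ = αS/(ε·1σ).
T⁴ = 0.720·56.0/(0.56·1·5.67×10⁻⁸) = 1.270×10⁹ K⁴.
T = (1.270×10⁹)^(1/4).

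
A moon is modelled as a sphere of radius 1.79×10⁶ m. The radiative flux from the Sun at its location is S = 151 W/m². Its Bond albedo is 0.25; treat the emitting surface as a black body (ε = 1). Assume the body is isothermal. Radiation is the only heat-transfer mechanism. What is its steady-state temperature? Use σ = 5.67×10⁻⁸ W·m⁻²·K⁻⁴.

At equilibrium, absorbed power = emitted power.
Absorbing cross-section = πr² = 1.007×10¹³ m²; emitting surface = 4πr² = 4.026×10¹³ m² (ratio 4).
(1−a)S·A_cross = εσ·A_surf·T⁴  ⇒  T⁴ = (1−a)S/(4σ).
T⁴ = 0.750·151/(4·5.67×10⁻⁸) = 4.993×10⁸ K⁴.
T = (4.993×10⁸)^(1/4).

T ≈ 149 K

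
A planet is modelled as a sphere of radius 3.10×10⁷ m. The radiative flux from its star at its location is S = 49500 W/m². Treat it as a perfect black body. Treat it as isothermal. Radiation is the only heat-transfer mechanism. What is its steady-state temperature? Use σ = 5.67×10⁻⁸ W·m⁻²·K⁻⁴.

T ≈ 684 K

At equilibrium, absorbed power = emitted power.
Absorbing cross-section = πr² = 3.019×10¹⁵ m²; emitting surface = 4πr² = 1.208×10¹⁶ m² (ratio 4).
S·A_cross = εσ·A_surf·T⁴  ⇒  T⁴ = S/(4σ).
T⁴ = 1.00·49500/(4·5.67×10⁻⁸) = 2.183×10¹¹ K⁴.
T = (2.183×10¹¹)^(1/4).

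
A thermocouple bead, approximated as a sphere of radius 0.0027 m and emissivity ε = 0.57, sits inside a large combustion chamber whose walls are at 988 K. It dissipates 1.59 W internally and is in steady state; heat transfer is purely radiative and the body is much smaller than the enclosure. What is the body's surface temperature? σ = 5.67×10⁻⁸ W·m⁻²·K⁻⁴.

For a small grey body in a large enclosure, net radiated power = εσA(T⁴ − T_w⁴).
Steady state: P = εσA(T⁴ − T_w⁴) with A = 4πr² = 9.161×10⁻⁵ m².
T⁴ = P/(εσA) + T_w⁴ = 1.59/(0.57·5.67×10⁻⁸·9.161×10⁻⁵) + (988)⁴
    = 5.370×10¹¹ + 9.529×10¹¹ = 1.490×10¹² K⁴.

T ≈ 1100 K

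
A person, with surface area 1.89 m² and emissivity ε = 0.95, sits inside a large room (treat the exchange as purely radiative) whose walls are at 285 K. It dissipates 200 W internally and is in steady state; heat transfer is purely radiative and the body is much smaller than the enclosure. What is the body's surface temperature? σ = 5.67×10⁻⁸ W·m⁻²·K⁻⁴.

T ≈ 304 K

For a small grey body in a large enclosure, net radiated power = εσA(T⁴ − T_w⁴).
Steady state: P = εσA(T⁴ − T_w⁴) with A = 1.89 m².
T⁴ = P/(εσA) + T_w⁴ = 200/(0.95·5.67×10⁻⁸·1.890) + (285)⁴
    = 1.965×10⁹ + 6.598×10⁹ = 8.562×10⁹ K⁴.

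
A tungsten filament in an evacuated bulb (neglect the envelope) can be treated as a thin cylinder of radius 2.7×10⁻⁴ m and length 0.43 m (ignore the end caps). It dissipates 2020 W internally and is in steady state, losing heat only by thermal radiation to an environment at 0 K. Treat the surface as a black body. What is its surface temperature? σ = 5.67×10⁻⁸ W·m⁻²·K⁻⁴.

Steady state: internal power = radiated power, P = εσA T⁴.
Radiating area A = 2πrL = 7.295×10⁻⁴ m².
T⁴ = P/(εσA) = 2020/(1.0·5.67×10⁻⁸·7.295×10⁻⁴) = 4.884×10¹³ K⁴.
T = (4.884×10¹³)^(1/4).

T ≈ 2640 K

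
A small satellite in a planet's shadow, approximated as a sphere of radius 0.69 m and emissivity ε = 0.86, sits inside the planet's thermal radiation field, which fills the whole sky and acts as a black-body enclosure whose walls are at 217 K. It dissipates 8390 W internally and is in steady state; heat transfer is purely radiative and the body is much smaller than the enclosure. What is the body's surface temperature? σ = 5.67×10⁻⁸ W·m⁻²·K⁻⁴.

T ≈ 420 K

For a small grey body in a large enclosure, net radiated power = εσA(T⁴ − T_w⁴).
Steady state: P = εσA(T⁴ − T_w⁴) with A = 4πr² = 5.983 m².
T⁴ = P/(εσA) + T_w⁴ = 8390/(0.86·5.67×10⁻⁸·5.983) + (217)⁴
    = 2.876×10¹⁰ + 2.217×10⁹ = 3.098×10¹⁰ K⁴.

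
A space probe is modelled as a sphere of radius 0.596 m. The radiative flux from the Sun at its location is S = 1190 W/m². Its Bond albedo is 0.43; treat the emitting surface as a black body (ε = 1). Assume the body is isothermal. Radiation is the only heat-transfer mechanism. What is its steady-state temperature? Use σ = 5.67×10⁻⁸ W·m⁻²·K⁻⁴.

At equilibrium, absorbed power = emitted power.
Absorbing cross-section = πr² = 1.116 m²; emitting surface = 4πr² = 4.464 m² (ratio 4).
(1−a)S·A_cross = εσ·A_surf·T⁴  ⇒  T⁴ = (1−a)S/(4σ).
T⁴ = 0.570·1190/(4·5.67×10⁻⁸) = 2.991×10⁹ K⁴.
T = (2.991×10⁹)^(1/4).

T ≈ 234 K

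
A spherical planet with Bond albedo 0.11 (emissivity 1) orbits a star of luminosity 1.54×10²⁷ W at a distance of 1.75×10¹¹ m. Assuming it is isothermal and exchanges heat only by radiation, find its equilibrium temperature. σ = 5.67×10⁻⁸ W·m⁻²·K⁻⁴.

First find the stellar flux at distance d: S = L/(4πd²) = 1.54×10²⁷/(4π·(1.75×10¹¹)²) = 4002 W/m².
For an isothermal sphere, absorbed (1−a)S·πr² = emitted σ·4πr²·T⁴, so T⁴ = (1−a)S/(4σ).
T⁴ = 0.890·4002/(4·5.67×10⁻⁸) = 1.570×10¹⁰ K⁴.

T ≈ 354 K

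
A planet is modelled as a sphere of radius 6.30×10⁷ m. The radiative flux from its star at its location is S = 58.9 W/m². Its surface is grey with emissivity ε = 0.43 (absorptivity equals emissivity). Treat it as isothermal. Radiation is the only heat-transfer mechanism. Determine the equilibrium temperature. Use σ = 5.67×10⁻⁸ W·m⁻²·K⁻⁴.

T ≈ 127 K

At equilibrium, absorbed power = emitted power.
Absorbing cross-section = πr² = 1.247×10¹⁶ m²; emitting surface = 4πr² = 4.988×10¹⁶ m² (ratio 4).
εS·A_cross = εσ·A_surf·T⁴  ⇒  T⁴ = S/(4σ)   (ε cancels).
T⁴ = 58.9/(4·5.67×10⁻⁸) = 2.597×10⁸ K⁴.
T = (2.597×10⁸)^(1/4).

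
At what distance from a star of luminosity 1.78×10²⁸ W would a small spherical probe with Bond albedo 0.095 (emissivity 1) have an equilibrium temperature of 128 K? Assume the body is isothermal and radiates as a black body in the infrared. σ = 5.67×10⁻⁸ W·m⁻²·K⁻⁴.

d ≈ 4.59×10¹² m

For an isothermal black-emitting sphere, (1−a)S·πr² = σ·4πr²·T⁴ ⇒ S = 4σT⁴/(1−a).
S = 4·5.67×10⁻⁸·(128)⁴/0.905 = 67.27 W/m².
Flux falls as S = L/(4πd²), so d = √(L/(4πS)) = √(1.78×10²⁸/(4π·67.27)).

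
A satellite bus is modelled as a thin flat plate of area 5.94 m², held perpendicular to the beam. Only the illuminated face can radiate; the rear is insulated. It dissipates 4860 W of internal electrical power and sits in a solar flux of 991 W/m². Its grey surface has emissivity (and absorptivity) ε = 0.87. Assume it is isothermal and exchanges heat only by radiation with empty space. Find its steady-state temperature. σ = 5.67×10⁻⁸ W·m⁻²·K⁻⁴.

At steady state, absorbed solar power + internal power = radiated power.
Absorbed: α·S·A_cross = 0.87·991·5.940 = 5121 W (cross-section A).
Total input = 5121 + 4860 = 9981 W.
Radiated: εσ·A_surf·T⁴ with A_surf = A = 5.940 m².
T⁴ = 9981/(0.87·5.67×10⁻⁸·5.940) = 3.406×10¹⁰ K⁴.

T ≈ 430 K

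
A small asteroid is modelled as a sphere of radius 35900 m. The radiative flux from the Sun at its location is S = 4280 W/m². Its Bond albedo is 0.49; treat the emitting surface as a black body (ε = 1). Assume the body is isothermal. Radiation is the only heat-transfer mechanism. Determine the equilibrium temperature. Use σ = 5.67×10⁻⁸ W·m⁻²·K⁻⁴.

At equilibrium, absorbed power = emitted power.
Absorbing cross-section = πr² = 4.049×10⁹ m²; emitting surface = 4πr² = 1.620×10¹⁰ m² (ratio 4).
(1−a)S·A_cross = εσ·A_surf·T⁴  ⇒  T⁴ = (1−a)S/(4σ).
T⁴ = 0.510·4280/(4·5.67×10⁻⁸) = 9.624×10⁹ K⁴.
T = (9.624×10⁹)^(1/4).

T ≈ 313 K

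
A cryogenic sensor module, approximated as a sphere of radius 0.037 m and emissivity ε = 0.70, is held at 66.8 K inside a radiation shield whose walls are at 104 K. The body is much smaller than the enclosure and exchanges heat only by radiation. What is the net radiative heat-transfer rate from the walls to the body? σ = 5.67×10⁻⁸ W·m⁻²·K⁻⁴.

P_net ≈ 0.0663 W

For a small grey body in a large enclosure: P_net = εσA(T_body⁴ − T_wall⁴).
A = 4πr² = 0.01720 m²; T_body⁴ − T_wall⁴ = 1.991×10⁷ − 1.170×10⁸ = -9.707×10⁷ K⁴.
|P_net| = 0.70·5.67×10⁻⁸·0.01720·9.707×10⁷.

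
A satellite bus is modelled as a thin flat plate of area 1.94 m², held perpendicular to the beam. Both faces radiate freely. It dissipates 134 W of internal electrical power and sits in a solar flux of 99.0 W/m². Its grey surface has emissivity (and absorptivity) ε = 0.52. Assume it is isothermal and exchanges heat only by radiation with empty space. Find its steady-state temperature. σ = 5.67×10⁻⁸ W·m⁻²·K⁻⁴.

T ≈ 213 K

At steady state, absorbed solar power + internal power = radiated power.
Absorbed: α·S·A_cross = 0.52·99.0·1.940 = 99.87 W (cross-section A).
Total input = 99.87 + 134 = 233.9 W.
Radiated: εσ·A_surf·T⁴ with A_surf = 2A = 3.880 m².
T⁴ = 233.9/(0.52·5.67×10⁻⁸·3.880) = 2.044×10⁹ K⁴.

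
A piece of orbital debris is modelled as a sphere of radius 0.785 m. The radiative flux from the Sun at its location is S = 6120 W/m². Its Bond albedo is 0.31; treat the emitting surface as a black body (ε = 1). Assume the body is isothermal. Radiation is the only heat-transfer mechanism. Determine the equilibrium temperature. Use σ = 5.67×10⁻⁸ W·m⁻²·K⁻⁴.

T ≈ 369 K

At equilibrium, absorbed power = emitted power.
Absorbing cross-section = πr² = 1.936 m²; emitting surface = 4πr² = 7.744 m² (ratio 4).
(1−a)S·A_cross = εσ·A_surf·T⁴  ⇒  T⁴ = (1−a)S/(4σ).
T⁴ = 0.690·6120/(4·5.67×10⁻⁸) = 1.862×10¹⁰ K⁴.
T = (1.862×10¹⁰)^(1/4).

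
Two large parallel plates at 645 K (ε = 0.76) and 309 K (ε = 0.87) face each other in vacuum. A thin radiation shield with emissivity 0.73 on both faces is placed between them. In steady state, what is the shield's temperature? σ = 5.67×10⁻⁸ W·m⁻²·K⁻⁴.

T_s ≈ 543 K

In steady state the net flux on the hot side equals that on the cold side.
σ(T₁⁴−T_s⁴)/D₁ = σ(T_s⁴−T₂⁴)/D₂, with D₁ = 1/ε₁+1/ε_s−1 = 1.686, D₂ = 1/ε_s+1/ε₂−1 = 1.519.
Solve for T_s⁴: T_s⁴ = (D₂·T₁⁴ + D₁·T₂⁴)/(D₁+D₂) = 8.684×10¹⁰ K⁴.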